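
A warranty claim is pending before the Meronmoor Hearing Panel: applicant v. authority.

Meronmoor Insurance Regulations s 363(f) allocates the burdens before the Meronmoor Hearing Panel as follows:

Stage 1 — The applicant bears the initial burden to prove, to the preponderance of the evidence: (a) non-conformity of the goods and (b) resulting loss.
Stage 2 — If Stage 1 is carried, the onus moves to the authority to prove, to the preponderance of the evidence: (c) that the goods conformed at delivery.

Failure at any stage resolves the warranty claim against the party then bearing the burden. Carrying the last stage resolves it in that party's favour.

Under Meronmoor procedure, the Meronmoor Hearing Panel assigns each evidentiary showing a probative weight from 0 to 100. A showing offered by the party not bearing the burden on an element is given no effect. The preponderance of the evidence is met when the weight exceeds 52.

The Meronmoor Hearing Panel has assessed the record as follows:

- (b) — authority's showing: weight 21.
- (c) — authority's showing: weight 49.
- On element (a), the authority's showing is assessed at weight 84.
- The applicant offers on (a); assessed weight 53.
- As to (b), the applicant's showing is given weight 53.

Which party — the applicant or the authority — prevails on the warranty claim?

applicant

Stage 1 (applicant, the preponderance of the evidence, weight exceeds 52): (a) 53 (authority's 84 disregarded) > 52 — meets; (b) 53 (authority's 21 disregarded) > 52 — meets.
  Stage 1 is satisfied; the onus moves to the authority.
Stage 2 (authority, the preponderance of the evidence, weight exceeds 52): (c) 49 ≤ 52 — fails.
  Stage 2 not carried; the authority fails its burden.
So the applicant prevails.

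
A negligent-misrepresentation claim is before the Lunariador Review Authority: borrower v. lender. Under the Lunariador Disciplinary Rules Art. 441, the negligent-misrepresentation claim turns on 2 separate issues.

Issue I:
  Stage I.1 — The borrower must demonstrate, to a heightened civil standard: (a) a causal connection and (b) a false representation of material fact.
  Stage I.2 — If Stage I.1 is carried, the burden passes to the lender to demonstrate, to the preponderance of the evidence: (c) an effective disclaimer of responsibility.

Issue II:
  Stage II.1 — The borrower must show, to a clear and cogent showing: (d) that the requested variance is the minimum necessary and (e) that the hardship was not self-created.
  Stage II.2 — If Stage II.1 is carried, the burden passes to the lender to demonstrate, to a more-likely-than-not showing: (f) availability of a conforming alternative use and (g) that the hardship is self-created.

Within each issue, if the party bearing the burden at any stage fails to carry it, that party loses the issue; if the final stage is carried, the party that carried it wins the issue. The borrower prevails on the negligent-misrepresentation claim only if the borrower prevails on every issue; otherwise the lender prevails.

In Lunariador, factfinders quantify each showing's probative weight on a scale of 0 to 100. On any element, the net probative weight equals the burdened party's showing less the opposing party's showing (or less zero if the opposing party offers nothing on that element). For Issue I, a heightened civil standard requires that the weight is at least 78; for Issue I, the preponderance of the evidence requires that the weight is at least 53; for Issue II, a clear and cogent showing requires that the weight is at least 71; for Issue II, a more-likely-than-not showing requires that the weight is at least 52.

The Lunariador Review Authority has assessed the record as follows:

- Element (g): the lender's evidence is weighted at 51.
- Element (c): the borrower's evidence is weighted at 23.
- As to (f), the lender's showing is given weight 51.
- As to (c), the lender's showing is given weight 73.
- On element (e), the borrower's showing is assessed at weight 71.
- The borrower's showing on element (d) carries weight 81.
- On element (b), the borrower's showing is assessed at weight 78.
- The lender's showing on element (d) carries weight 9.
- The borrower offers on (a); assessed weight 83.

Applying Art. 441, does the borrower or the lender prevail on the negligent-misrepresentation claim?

borrower

— Issue I —
Stage I.1 (borrower, a heightened civil standard, weight is at least 78): (a) 83 ≥ 78 — meets; (b) 78 ≥ 78 — meets.
  The borrower carries Stage I.1; the lender now bears the burden.
Stage I.2 (lender, the preponderance of the evidence, weight is at least 53): (c) net 73−23=50 < 53 — fails.
  Stage I.2 not carried; the lender fails its burden.
The analysis ends at Stage I.2; the borrower prevails on this issue.
— Issue II —
At Stage II.1 the borrower must meet a clear and cogent showing (weight is at least 71): on (d) the weight is 81 less the opposing 9 gives net 72, ≥ 71, so (d) meets the standard; on (e) the weight is 71, ≥ 71, so (e) meets the standard.
  Stage II.1 is satisfied; the onus moves to the lender.
At Stage II.2 the lender must meet a more-likely-than-not showing (weight is at least 52): on (f) the weight is 51, < 52, so (f) does not meet the standard; on (g) the weight is 51, < 52, so (g) does not meet the standard.
  The lender does not carry Stage II.2.
The borrower prevails on this issue.
Per-issue: Issue I → borrower; Issue II → borrower. The borrower must prevail on every issue; overall, the borrower prevails.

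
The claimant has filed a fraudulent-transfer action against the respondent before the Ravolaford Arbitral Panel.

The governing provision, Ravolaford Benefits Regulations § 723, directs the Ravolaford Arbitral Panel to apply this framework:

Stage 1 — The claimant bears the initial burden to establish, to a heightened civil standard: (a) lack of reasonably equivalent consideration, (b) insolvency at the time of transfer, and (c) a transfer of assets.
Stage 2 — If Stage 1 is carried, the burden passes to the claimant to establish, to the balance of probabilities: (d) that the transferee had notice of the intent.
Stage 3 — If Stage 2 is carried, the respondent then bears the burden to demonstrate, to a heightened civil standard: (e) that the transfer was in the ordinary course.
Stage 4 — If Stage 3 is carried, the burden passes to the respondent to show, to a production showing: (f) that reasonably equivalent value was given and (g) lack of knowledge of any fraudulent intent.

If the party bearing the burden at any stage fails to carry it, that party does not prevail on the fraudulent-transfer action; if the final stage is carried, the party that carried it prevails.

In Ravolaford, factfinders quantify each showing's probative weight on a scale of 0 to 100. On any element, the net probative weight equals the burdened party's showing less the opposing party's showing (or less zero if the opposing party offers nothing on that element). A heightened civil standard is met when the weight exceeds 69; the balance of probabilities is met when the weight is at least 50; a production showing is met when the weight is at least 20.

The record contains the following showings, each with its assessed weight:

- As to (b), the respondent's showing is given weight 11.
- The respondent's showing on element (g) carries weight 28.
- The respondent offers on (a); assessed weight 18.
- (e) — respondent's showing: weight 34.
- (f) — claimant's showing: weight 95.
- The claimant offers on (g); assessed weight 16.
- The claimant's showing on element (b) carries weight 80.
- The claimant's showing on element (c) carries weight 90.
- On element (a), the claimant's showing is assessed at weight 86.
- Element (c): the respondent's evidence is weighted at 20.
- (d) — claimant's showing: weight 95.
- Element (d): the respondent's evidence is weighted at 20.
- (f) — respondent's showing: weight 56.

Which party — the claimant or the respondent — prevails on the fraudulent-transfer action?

Stage 1 — burden on claimant; standard: a heightened civil standard (weight exceeds 69).
    (a): 86 − 18 = 68 ≤ 69 [not met]
    (b): 80 − 11 = 69 ≤ 69 [not met]
    (c): 90 − 20 = 70 > 69 [met]
  The claimant does not carry Stage 1.
The analysis ends at Stage 1; the respondent prevails.

respondent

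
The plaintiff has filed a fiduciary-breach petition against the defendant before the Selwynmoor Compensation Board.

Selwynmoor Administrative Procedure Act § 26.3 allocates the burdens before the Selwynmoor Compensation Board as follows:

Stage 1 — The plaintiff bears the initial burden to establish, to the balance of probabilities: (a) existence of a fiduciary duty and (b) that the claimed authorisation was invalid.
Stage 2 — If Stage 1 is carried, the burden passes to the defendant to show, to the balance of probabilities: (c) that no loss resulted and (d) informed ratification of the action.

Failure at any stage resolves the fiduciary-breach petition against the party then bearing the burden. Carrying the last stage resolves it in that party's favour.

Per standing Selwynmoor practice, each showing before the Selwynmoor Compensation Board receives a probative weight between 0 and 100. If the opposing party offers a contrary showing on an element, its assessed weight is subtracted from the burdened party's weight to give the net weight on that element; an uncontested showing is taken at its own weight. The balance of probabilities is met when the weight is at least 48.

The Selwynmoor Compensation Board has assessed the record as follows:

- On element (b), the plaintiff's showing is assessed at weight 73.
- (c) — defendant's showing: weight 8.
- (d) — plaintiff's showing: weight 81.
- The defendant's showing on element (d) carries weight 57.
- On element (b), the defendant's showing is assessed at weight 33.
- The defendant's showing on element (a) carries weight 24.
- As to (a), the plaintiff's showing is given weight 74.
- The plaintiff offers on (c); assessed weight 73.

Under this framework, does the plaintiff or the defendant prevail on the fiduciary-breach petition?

defendant

Stage 1 — burden on plaintiff; standard: the balance of probabilities (weight is at least 48).
    (a): 74 − 24 = 50 ≥ 48 [met]
    (b): 73 − 33 = 40 < 48 [not met]
  The plaintiff does not carry Stage 1.
The analysis ends at Stage 1; the defendant prevails.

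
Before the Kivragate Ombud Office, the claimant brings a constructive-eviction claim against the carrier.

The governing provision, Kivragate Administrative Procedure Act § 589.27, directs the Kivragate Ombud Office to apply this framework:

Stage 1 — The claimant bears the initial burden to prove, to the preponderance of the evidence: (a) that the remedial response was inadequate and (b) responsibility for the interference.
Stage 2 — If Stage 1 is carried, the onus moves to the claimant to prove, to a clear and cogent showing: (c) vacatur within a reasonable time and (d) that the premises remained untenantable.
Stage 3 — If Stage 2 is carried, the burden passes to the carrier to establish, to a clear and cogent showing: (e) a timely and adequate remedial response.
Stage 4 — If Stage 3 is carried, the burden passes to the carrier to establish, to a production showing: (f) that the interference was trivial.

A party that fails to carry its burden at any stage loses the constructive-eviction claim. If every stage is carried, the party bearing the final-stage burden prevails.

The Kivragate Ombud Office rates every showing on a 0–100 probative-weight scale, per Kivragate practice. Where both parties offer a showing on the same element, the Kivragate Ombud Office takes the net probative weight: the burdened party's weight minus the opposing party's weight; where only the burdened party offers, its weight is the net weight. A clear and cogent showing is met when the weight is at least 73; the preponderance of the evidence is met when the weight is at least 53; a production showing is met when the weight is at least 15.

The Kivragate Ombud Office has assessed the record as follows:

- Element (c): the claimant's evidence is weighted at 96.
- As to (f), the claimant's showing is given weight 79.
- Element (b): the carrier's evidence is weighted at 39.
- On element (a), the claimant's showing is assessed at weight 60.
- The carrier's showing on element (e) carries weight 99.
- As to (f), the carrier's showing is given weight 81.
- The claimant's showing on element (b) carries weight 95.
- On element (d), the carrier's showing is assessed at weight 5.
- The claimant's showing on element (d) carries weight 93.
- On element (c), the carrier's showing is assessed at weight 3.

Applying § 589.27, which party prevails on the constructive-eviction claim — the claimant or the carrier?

claimant

At Stage 1 the claimant must meet the preponderance of the evidence (weight is at least 53): on (a) the weight is 60, ≥ 53, so (a) meets the standard; on (b) the weight is 95 less the opposing 39 gives net 56, which does reach 53, so (b) meets the standard.
  Stage 1 is satisfied; the claimant continues to bear the burden.
At Stage 2 the claimant must meet a clear and cogent showing (weight is at least 73): on (c) the weight is 96 less the opposing 3 gives net 93, ≥ 73, so (c) meets the standard; on (d) the weight is 93 less the opposing 5 gives net 88, which does reach 73, so (d) meets the standard.
  Stage 2 carried; the burden shifts to the carrier.
At Stage 3 the carrier must meet a clear and cogent showing (weight is at least 73): on (e) the weight is 99, which does reach 73, so (e) meets the standard.
  All elements met. The carrier retains the burden for Stage 4.
At Stage 4 the carrier must meet a production showing (weight is at least 15): on (f) the weight is 81 less the opposing 79 gives net 2, which does not reach 15, so (f) does not meet the standard.
  Not every element is met, so the carrier fails to carry Stage 4.
The claimant prevails.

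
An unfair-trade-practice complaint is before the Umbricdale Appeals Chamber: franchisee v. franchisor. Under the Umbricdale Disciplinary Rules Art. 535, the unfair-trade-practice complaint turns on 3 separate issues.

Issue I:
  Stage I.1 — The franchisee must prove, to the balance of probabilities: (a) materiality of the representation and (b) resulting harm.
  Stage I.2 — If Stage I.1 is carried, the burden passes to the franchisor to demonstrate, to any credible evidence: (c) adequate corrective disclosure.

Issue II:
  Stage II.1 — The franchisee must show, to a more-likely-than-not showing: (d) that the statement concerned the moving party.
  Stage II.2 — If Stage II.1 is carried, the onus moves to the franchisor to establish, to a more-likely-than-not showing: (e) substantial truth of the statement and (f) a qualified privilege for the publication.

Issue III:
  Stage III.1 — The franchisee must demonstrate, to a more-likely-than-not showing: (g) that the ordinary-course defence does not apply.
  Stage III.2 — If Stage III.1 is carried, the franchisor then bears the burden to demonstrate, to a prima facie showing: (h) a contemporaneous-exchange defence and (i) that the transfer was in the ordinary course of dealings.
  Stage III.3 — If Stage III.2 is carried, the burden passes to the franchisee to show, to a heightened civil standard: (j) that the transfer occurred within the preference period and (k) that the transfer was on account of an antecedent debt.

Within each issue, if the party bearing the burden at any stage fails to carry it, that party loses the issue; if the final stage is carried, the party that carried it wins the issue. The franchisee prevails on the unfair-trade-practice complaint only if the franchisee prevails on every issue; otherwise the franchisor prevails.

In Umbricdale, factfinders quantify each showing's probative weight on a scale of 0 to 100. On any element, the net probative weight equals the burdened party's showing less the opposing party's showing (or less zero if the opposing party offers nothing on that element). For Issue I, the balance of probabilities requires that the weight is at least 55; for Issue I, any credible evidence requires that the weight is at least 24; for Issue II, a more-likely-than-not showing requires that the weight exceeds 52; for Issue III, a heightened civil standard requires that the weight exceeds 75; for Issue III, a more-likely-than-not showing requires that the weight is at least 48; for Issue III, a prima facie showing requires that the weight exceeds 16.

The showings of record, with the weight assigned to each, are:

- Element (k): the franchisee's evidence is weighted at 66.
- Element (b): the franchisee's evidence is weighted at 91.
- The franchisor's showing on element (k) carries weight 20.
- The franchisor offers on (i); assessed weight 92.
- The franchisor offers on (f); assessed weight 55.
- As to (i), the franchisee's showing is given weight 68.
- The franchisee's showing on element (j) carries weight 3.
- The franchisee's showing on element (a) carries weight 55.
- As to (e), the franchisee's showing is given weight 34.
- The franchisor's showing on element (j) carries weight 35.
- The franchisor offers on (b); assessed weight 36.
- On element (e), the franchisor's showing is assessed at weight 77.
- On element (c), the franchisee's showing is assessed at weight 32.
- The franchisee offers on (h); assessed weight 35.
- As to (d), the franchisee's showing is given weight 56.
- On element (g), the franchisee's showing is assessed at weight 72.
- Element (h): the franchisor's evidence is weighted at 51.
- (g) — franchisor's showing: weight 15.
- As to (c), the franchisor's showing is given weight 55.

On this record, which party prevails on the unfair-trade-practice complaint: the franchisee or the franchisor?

— Issue I —
Stage I.1 — burden on franchisee; standard: the balance of probabilities (weight is at least 55).
    (a): 55 ≥ 55 [met]
    (b): 91 − 36 = 55 ≥ 55 [met]
  Stage I.1 is satisfied; the onus moves to the franchisor.
Stage I.2 — burden on franchisor; standard: any credible evidence (weight is at least 24).
    (c): 55 − 32 = 23 < 24 [not met]
  The franchisor does not carry Stage I.2.
So the franchisee prevails on this issue.
— Issue II —
Stage II.1 — burden on franchisee; standard: a more-likely-than-not showing (weight exceeds 52).
    (d): 56 > 52 [met]
  All elements met. The burden passes to the franchisor.
Stage II.2 — burden on franchisor; standard: a more-likely-than-not showing (weight exceeds 52).
    (e): 77 − 34 = 43 ≤ 52 [not met]
    (f): 55 > 52 [met]
  Not every element is met, so the franchisor fails to carry Stage II.2.
The analysis ends at Stage II.2; the franchisee prevails on this issue.
— Issue III —
Stage III.1 (franchisee, a more-likely-than-not showing, weight is at least 48): (g) net 72−15=57 ≥ 48 — meets.
  Stage III.1 carried; the burden shifts to the franchisor.
Stage III.2 (franchisor, a prima facie showing, weight exceeds 16): (h) net 51−35=16 ≤ 16 — fails; (i) net 92−68=24 > 16 — meets.
  Not every element is met, so the franchisor fails to carry Stage III.2.
The analysis ends at Stage III.2; the franchisee prevails on this issue.
Per-issue: Issue I → franchisee; Issue II → franchisee; Issue III → franchisee. The franchisee must prevail on every issue; overall, the franchisee prevails.

franchisee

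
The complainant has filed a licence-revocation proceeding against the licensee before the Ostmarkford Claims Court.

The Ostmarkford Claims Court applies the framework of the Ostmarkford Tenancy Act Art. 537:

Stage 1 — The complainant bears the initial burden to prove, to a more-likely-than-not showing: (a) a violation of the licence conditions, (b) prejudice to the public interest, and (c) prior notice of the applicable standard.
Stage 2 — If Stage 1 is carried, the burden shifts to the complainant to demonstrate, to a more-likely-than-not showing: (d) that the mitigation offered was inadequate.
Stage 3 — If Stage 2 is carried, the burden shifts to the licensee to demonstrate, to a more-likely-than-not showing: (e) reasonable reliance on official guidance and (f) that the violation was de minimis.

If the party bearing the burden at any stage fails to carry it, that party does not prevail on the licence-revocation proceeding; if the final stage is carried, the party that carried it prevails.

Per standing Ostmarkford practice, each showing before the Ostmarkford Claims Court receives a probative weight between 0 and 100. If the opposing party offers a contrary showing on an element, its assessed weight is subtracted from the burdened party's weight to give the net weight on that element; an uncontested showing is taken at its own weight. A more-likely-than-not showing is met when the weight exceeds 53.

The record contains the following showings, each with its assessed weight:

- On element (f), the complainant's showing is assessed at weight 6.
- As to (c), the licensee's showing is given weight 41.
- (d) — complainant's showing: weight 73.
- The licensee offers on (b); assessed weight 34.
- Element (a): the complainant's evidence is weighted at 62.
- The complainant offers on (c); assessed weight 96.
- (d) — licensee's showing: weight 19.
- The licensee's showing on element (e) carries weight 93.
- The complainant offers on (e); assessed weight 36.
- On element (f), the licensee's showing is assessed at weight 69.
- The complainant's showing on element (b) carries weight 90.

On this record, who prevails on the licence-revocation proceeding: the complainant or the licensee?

Stage 1 (complainant, a more-likely-than-not showing, weight exceeds 53): (a) 62 > 53 — meets; (b) net 90−34=56 > 53 — meets; (c) net 96−41=55 > 53 — meets.
  Stage 1 is satisfied; the complainant continues to bear the burden.
Stage 2 (complainant, a more-likely-than-not showing, weight exceeds 53): (d) net 73−19=54 > 53 — meets.
  The complainant carries Stage 2; the licensee now bears the burden.
Stage 3 (licensee, a more-likely-than-not showing, weight exceeds 53): (e) net 93−36=57 > 53 — meets; (f) net 69−6=63 > 53 — meets.
  The licensee carries the last stage.
Every stage carried; the licensee prevails.

licensee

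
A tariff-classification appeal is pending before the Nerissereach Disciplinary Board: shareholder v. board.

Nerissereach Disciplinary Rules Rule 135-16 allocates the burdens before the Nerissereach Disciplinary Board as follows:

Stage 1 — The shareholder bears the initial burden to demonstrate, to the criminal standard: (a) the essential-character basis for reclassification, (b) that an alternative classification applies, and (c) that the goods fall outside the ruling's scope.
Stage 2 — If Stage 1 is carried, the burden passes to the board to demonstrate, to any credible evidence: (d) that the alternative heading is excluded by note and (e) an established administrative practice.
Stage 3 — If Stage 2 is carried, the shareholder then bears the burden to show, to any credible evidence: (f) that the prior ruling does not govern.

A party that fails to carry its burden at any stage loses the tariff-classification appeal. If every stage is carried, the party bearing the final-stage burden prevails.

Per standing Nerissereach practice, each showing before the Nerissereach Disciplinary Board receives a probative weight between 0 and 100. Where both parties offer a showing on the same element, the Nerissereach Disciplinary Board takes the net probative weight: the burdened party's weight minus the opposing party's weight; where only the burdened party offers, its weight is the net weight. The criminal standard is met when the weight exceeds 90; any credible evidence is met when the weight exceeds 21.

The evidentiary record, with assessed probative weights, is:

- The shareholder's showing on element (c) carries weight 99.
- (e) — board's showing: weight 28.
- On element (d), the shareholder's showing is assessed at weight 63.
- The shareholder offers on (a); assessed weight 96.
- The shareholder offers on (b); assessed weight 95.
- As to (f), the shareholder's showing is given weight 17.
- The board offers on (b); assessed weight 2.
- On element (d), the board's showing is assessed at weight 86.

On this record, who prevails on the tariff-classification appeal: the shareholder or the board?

board

At Stage 1 the shareholder must meet the criminal standard (weight exceeds 90): on (a) the weight is 96, > 90, so (a) meets the standard; on (b) the weight is 95 less the opposing 2 gives net 93, > 90, so (b) meets the standard; on (c) the weight is 99, which does exceed 90, so (c) meets the standard.
  The shareholder carries Stage 1; the board now bears the burden.
At Stage 2 the board must meet any credible evidence (weight exceeds 21): on (d) the weight is 86 less the opposing 63 gives net 23, which does exceed 21, so (d) meets the standard; on (e) the weight is 28, > 21, so (e) meets the standard.
  Stage 2 is satisfied; the onus moves to the shareholder.
At Stage 3 the shareholder must meet any credible evidence (weight exceeds 21): on (f) the weight is 17, which does not exceed 21, so (f) does not meet the standard.
  The shareholder does not carry Stage 3.
So the board prevails.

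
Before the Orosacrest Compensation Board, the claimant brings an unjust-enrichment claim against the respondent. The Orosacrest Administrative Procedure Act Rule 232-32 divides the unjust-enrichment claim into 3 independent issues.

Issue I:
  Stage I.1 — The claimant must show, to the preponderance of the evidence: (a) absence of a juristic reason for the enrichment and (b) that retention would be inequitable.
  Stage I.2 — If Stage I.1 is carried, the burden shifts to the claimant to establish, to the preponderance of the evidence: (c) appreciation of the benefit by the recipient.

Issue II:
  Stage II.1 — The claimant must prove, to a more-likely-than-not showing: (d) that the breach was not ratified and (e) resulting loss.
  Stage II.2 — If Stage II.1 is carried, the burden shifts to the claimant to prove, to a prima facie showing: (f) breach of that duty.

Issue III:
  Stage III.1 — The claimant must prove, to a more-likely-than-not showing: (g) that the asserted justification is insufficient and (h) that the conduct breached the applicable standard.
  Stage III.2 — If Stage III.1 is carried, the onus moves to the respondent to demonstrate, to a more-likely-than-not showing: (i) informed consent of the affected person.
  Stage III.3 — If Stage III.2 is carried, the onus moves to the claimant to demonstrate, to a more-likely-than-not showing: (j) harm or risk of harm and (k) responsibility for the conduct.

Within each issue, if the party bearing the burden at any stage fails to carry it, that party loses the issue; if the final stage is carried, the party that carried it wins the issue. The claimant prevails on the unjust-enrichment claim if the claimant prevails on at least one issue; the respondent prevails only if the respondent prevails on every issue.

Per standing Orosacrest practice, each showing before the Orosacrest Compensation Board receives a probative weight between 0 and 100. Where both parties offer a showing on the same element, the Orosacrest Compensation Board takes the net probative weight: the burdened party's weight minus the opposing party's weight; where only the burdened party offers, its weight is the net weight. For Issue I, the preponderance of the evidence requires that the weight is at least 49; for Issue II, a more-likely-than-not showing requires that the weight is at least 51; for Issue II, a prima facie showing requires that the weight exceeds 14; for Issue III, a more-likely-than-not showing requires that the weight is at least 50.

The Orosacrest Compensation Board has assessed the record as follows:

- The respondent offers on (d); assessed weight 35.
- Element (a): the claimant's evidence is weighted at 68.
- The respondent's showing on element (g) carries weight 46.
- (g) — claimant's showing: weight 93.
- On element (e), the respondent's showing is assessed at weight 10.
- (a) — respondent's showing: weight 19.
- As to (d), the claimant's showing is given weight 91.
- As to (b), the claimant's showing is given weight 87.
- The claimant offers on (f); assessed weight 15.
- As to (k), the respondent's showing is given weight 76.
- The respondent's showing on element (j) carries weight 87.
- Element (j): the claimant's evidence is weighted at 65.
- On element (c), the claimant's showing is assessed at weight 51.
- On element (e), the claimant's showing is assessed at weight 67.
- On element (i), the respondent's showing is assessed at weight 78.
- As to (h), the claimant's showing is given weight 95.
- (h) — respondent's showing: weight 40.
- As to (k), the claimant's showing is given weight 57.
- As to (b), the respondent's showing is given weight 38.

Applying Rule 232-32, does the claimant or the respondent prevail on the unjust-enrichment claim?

claimant

— Issue I —
Stage I.1 — burden on claimant; standard: the preponderance of the evidence (weight is at least 49).
    (a): 68 − 19 = 49 ≥ 49 [met]
    (b): 87 − 38 = 49 ≥ 49 [met]
  Stage I.1 is satisfied; the claimant continues to bear the burden.
Stage I.2 — burden on claimant; standard: the preponderance of the evidence (weight is at least 49).
    (c): 51 ≥ 49 [met]
  All elements met at the final stage.
With every stage satisfied, the claimant prevails on this issue.
— Issue II —
Stage II.1 — burden on claimant; standard: a more-likely-than-not showing (weight is at least 51).
    (d): 91 − 35 = 56 ≥ 51 [met]
    (e): 67 − 10 = 57 ≥ 51 [met]
  All elements met. The claimant retains the burden for Stage II.2.
Stage II.2 — burden on claimant; standard: a prima facie showing (weight exceeds 14).
    (f): 15 > 14 [met]
  All elements met at the final stage.
Every stage carried; the claimant prevails on this issue.
— Issue III —
Stage III.1 (claimant, a more-likely-than-not showing, weight is at least 50): (g) net 93−46=47 < 50 — fails; (h) net 95−40=55 ≥ 50 — meets.
  Stage III.1 not carried; the claimant fails its burden.
The analysis ends at Stage III.1; the respondent prevails on this issue.
Per-issue: Issue I → claimant; Issue II → claimant; Issue III → respondent. The claimant must prevail on at least one issue; overall, the claimant prevails.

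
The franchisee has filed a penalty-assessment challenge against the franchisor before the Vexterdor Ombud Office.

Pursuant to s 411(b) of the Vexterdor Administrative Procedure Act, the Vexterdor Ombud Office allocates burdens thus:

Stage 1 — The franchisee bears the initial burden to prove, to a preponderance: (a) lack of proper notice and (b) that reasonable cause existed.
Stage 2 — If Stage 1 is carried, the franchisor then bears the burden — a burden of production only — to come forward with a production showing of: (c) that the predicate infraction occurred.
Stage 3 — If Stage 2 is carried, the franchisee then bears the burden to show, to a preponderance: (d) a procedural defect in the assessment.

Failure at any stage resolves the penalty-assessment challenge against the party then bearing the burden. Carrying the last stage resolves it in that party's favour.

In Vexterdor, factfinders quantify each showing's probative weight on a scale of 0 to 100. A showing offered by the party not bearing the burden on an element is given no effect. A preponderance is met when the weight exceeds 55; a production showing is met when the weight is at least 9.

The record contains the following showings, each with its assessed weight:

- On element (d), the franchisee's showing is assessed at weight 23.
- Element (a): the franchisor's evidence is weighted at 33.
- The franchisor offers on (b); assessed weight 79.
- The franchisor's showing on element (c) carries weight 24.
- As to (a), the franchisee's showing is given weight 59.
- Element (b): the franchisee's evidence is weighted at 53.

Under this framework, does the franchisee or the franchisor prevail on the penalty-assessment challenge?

franchisor

Stage 1 (franchisee, a preponderance, weight exceeds 55): (a) 59 (franchisor's 33 disregarded) > 55 — meets; (b) 53 (franchisor's 79 disregarded) ≤ 55 — fails.
  Stage 1 not carried; the franchisee fails its burden.
The analysis ends at Stage 1; the franchisor prevails.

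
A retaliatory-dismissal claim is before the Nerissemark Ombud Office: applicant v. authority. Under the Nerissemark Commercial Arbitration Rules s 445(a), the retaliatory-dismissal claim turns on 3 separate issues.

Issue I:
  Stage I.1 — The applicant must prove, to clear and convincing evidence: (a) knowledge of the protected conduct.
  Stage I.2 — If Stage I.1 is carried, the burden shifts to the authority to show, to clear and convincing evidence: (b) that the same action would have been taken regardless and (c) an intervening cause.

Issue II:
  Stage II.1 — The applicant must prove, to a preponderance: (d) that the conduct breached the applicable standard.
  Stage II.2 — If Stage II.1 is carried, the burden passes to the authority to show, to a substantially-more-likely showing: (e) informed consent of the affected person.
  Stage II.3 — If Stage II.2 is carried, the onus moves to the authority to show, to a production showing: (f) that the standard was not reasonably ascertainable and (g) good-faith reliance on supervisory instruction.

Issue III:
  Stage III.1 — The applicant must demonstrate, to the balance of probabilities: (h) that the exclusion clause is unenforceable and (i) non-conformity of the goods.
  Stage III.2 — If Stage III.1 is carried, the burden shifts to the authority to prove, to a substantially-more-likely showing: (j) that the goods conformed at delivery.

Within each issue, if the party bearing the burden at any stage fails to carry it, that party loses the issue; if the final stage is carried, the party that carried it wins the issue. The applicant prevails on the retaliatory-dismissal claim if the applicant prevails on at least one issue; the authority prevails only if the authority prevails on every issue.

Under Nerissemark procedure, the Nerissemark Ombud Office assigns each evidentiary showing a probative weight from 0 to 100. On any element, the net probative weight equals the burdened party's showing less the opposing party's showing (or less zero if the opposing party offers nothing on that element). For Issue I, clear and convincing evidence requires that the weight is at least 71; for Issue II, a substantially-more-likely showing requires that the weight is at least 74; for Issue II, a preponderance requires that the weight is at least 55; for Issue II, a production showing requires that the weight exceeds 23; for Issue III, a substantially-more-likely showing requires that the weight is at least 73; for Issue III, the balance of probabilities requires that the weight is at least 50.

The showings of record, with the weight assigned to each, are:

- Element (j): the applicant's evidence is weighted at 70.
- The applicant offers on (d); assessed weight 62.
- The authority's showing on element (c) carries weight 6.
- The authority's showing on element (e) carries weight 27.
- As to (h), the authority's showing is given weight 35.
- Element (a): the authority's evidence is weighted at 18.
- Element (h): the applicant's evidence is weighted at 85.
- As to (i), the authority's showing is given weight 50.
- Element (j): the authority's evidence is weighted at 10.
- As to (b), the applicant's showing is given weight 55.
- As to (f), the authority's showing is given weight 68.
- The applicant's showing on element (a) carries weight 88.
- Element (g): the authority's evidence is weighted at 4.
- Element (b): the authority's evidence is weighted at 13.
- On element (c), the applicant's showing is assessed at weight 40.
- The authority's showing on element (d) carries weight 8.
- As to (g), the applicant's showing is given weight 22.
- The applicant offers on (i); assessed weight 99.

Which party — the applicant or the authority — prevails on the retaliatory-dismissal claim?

authority

— Issue I —
Stage I.1 (applicant, clear and convincing evidence, weight is at least 71): (a) net 88−18=70 < 71 — fails.
  Stage I.1 not carried; the applicant fails its burden.
So the authority prevails on this issue.
— Issue II —
Stage II.1 — burden on applicant; standard: a preponderance (weight is at least 55).
    (d): 62 − 8 = 54 < 55 [not met]
  Stage II.1 not carried; the applicant fails its burden.
So the authority prevails on this issue.
— Issue III —
Stage III.1 — burden on applicant; standard: the balance of probabilities (weight is at least 50).
    (h): 85 − 35 = 50 ≥ 50 [met]
    (i): 99 − 50 = 49 < 50 [not met]
  Not every element is met, so the applicant fails to carry Stage III.1.
The authority prevails on this issue.
Per-issue: Issue I → authority; Issue II → authority; Issue III → authority. The applicant must prevail on at least one issue; overall, the authority prevails.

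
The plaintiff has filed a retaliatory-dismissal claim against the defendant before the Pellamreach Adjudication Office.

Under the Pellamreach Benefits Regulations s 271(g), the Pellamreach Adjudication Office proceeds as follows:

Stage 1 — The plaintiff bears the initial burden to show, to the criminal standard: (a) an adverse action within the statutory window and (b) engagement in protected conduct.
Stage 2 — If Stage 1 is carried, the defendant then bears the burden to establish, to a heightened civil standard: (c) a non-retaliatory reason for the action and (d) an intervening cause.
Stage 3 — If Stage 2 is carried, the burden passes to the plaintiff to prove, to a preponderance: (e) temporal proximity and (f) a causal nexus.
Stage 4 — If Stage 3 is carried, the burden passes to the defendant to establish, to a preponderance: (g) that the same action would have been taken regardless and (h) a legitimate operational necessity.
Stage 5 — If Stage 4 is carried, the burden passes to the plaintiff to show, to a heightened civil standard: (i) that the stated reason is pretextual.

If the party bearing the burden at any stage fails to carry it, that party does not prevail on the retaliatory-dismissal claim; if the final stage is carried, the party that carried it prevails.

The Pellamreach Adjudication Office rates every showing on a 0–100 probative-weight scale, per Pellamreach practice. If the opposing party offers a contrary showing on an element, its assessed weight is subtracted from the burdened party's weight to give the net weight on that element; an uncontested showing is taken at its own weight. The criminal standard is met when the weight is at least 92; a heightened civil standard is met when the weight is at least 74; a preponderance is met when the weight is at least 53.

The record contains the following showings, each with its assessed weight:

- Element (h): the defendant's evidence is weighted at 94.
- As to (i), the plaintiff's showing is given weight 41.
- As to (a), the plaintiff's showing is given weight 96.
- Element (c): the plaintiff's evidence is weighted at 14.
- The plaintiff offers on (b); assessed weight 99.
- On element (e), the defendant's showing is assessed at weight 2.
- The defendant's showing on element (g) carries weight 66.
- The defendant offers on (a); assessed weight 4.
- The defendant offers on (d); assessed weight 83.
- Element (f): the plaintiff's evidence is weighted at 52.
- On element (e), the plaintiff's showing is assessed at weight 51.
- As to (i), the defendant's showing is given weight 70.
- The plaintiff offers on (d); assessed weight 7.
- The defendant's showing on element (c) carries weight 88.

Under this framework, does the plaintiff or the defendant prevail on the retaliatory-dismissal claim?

defendant

Stage 1 (plaintiff, the criminal standard, weight is at least 92): (a) net 96−4=92 ≥ 92 — meets; (b) 99 ≥ 92 — meets.
  All elements met. The burden passes to the defendant.
Stage 2 (defendant, a heightened civil standard, weight is at least 74): (c) net 88−14=74 ≥ 74 — meets; (d) net 83−7=76 ≥ 74 — meets.
  The defendant carries Stage 2; the plaintiff now bears the burden.
Stage 3 (plaintiff, a preponderance, weight is at least 53): (e) net 51−2=49 < 53 — fails; (f) 52 < 53 — fails.
  Not every element is met, so the plaintiff fails to carry Stage 3.
The defendant prevails.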